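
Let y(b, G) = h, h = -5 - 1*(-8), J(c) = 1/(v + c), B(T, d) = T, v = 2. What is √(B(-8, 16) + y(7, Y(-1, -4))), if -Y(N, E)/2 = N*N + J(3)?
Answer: I*√5 ≈ 2.2361*I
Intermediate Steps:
J(c) = 1/(2 + c)
h = 3 (h = -5 + 8 = 3)
Y(N, E) = -⅖ - 2*N² (Y(N, E) = -2*(N*N + 1/(2 + 3)) = -2*(N² + 1/5) = -2*(N² + ⅕) = -2*(⅕ + N²) = -⅖ - 2*N²)
y(b, G) = 3
√(B(-8, 16) + y(7, Y(-1, -4))) = √(-8 + 3) = √(-5) = I*√5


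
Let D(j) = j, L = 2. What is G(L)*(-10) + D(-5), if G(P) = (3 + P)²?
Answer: -255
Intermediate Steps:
G(L)*(-10) + D(-5) = (3 + 2)²*(-10) - 5 = 5²*(-10) - 5 = 25*(-10) - 5 = -250 - 5 = -255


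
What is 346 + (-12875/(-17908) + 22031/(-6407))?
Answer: 39386807353/114736556 ≈ 343.28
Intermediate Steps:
346 + (-12875/(-17908) + 22031/(-6407)) = 346 + (-12875*(-1/17908) + 22031*(-1/6407)) = 346 + (12875/17908 - 22031/6407) = 346 - 312041023/114736556 = 39386807353/114736556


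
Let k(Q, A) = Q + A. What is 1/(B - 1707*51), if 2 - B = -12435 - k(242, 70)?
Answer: -1/74308 ≈ -1.3457e-5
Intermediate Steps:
k(Q, A) = A + Q
B = 12749 (B = 2 - (-12435 - (70 + 242)) = 2 - (-12435 - 1*312) = 2 - (-12435 - 312) = 2 - 1*(-12747) = 2 + 12747 = 12749)
1/(B - 1707*51) = 1/(12749 - 1707*51) = 1/(12749 - 87057) = 1/(-74308) = -1/74308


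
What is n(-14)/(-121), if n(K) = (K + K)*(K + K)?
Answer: -784/121 ≈ -6.4793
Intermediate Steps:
n(K) = 4*K² (n(K) = (2*K)*(2*K) = 4*K²)
n(-14)/(-121) = (4*(-14)²)/(-121) = (4*196)*(-1/121) = 784*(-1/121) = -784/121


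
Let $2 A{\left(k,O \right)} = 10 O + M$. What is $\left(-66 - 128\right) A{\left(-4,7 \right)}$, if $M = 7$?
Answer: $-7469$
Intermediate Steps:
$A{\left(k,O \right)} = \frac{7}{2} + 5 O$ ($A{\left(k,O \right)} = \frac{10 O + 7}{2} = \frac{7 + 10 O}{2} = \frac{7}{2} + 5 O$)
$\left(-66 - 128\right) A{\left(-4,7 \right)} = \left(-66 - 128\right) \left(\frac{7}{2} + 5 \cdot 7\right) = - 194 \left(\frac{7}{2} + 35\right) = \left(-194\right) \frac{77}{2} = -7469$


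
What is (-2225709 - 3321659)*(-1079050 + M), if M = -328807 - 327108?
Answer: 9624489322120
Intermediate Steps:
M = -655915
(-2225709 - 3321659)*(-1079050 + M) = (-2225709 - 3321659)*(-1079050 - 655915) = -5547368*(-1734965) = 9624489322120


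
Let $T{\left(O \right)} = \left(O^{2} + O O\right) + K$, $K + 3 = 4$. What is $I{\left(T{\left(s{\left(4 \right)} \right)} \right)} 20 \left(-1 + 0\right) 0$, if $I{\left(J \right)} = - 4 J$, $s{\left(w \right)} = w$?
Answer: $0$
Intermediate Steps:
$K = 1$ ($K = -3 + 4 = 1$)
$T{\left(O \right)} = 1 + 2 O^{2}$ ($T{\left(O \right)} = \left(O^{2} + O O\right) + 1 = \left(O^{2} + O^{2}\right) + 1 = 2 O^{2} + 1 = 1 + 2 O^{2}$)
$I{\left(T{\left(s{\left(4 \right)} \right)} \right)} 20 \left(-1 + 0\right) 0 = - 4 \left(1 + 2 \cdot 4^{2}\right) 20 \left(-1 + 0\right) 0 = - 4 \left(1 + 2 \cdot 16\right) 20 \left(\left(-1\right) 0\right) = - 4 \left(1 + 32\right) 20 \cdot 0 = \left(-4\right) 33 \cdot 20 \cdot 0 = \left(-132\right) 20 \cdot 0 = \left(-2640\right) 0 = 0$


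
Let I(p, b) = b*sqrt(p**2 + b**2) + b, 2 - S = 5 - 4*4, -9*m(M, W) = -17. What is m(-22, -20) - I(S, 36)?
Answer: -307/9 - 36*sqrt(1465) ≈ -1412.0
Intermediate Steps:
m(M, W) = 17/9 (m(M, W) = -1/9*(-17) = 17/9)
S = 13 (S = 2 - (5 - 4*4) = 2 - (5 - 16) = 2 - 1*(-11) = 2 + 11 = 13)
I(p, b) = b + b*sqrt(b**2 + p**2) (I(p, b) = b*sqrt(b**2 + p**2) + b = b + b*sqrt(b**2 + p**2))
m(-22, -20) - I(S, 36) = 17/9 - 36*(1 + sqrt(36**2 + 13**2)) = 17/9 - 36*(1 + sqrt(1296 + 169)) = 17/9 - 36*(1 + sqrt(1465)) = 17/9 - (36 + 36*sqrt(1465)) = 17/9 + (-36 - 36*sqrt(1465)) = -307/9 - 36*sqrt(1465)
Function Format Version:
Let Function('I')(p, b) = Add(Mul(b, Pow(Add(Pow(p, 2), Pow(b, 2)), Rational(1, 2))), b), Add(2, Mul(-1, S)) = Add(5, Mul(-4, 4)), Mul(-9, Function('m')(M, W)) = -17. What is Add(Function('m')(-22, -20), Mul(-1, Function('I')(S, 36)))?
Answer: Add(Rational(-307, 9), Mul(-36, Pow(1465, Rational(1, 2)))) ≈ -1412.0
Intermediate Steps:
Function('m')(M, W) = Rational(17, 9) (Function('m')(M, W) = Mul(Rational(-1, 9), -17) = Rational(17, 9))
S = 13 (S = Add(2, Mul(-1, Add(5, Mul(-4, 4)))) = Add(2, Mul(-1, Add(5, -16))) = Add(2, Mul(-1, -11)) = Add(2, 11) = 13)
Function('I')(p, b) = Add(b, Mul(b, Pow(Add(Pow(b, 2), Pow(p, 2)), Rational(1, 2)))) (Function('I')(p, b) = Add(Mul(b, Pow(Add(Pow(b, 2), Pow(p, 2)), Rational(1, 2))), b) = Add(b, Mul(b, Pow(Add(Pow(b, 2), Pow(p, 2)), Rational(1, 2)))))
Add(Function('m')(-22, -20), Mul(-1, Function('I')(S, 36))) = Add(Rational(17, 9), Mul(-1, Mul(36, Add(1, Pow(Add(Pow(36, 2), Pow(13, 2)), Rational(1, 2)))))) = Add(Rational(17, 9), Mul(-1, Mul(36, Add(1, Pow(Add(1296, 169), Rational(1, 2)))))) = Add(Rational(17, 9), Mul(-1, Mul(36, Add(1, Pow(1465, Rational(1, 2)))))) = Add(Rational(17, 9), Mul(-1, Add(36, Mul(36, Pow(1465, Rational(1, 2)))))) = Add(Rational(17, 9), Add(-36, Mul(-36, Pow(1465, Rational(1, 2))))) = Add(Rational(-307, 9), Mul(-36, Pow(1465, Rational(1, 2))))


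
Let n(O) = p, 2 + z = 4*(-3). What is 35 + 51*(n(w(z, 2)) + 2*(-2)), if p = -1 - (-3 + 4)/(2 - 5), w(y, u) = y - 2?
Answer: -203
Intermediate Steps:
z = -14 (z = -2 + 4*(-3) = -2 - 12 = -14)
w(y, u) = -2 + y
p = -⅔ (p = -1 - 1/(-3) = -1 - (-1)/3 = -1 - 1*(-⅓) = -1 + ⅓ = -⅔ ≈ -0.66667)
n(O) = -⅔
35 + 51*(n(w(z, 2)) + 2*(-2)) = 35 + 51*(-⅔ + 2*(-2)) = 35 + 51*(-⅔ - 4) = 35 + 51*(-14/3) = 35 - 238 = -203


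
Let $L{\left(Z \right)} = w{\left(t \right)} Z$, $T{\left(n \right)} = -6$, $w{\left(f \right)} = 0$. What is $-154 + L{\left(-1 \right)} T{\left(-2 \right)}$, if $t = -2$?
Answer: $-154$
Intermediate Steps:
$L{\left(Z \right)} = 0$ ($L{\left(Z \right)} = 0 Z = 0$)
$-154 + L{\left(-1 \right)} T{\left(-2 \right)} = -154 + 0 \left(-6\right) = -154 + 0 = -154$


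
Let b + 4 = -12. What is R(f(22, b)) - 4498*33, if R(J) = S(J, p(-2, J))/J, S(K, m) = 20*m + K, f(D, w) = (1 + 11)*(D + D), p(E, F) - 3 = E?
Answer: -19593151/132 ≈ -1.4843e+5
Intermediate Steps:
b = -16 (b = -4 - 12 = -16)
p(E, F) = 3 + E
f(D, w) = 24*D (f(D, w) = 12*(2*D) = 24*D)
S(K, m) = K + 20*m
R(J) = (20 + J)/J (R(J) = (J + 20*(3 - 2))/J = (J + 20*1)/J = (J + 20)/J = (20 + J)/J)
R(f(22, b)) - 4498*33 = (20 + 24*22)/((24*22)) - 4498*33 = (20 + 528)/528 - 148434 = (1/528)*548 - 148434 = 137/132 - 148434 = -19593151/132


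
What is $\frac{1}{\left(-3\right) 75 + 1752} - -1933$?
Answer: $\frac{2951692}{1527} \approx 1933.0$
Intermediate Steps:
$\frac{1}{\left(-3\right) 75 + 1752} - -1933 = \frac{1}{-225 + 1752} + 1933 = \frac{1}{1527} + 1933 = \frac{2951692}{1527}$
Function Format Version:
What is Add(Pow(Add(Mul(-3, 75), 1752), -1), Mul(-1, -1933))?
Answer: Rational(2951692, 1527) ≈ 1933.0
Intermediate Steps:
Add(Pow(Add(Mul(-3, 75), 1752), -1), Mul(-1, -1933)) = Add(Pow(Add(-225, 1752), -1), 1933) = Add(Pow(1527, -1), 1933) = Add(Rational(1, 1527), 1933) = Rational(2951692, 1527)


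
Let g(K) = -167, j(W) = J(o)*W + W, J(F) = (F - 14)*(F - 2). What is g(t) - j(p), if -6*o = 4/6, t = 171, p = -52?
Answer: 116161/81 ≈ 1434.1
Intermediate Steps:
o = -1/9 (o = -2/(3*6) = -1/6*2/3 = -1/9 ≈ -0.11111)
J(F) = (-14 + F)*(-2 + F)
j(W) = 2494*W/81 (j(W) = (28 + (-1/9)**2 - 16*(-1/9))*W + W = (28 + 1/81 + 16/9)*W + W = 2413*W/81 + W = 2494*W/81)
g(t) - j(p) = -167 - 2494*(-52)/81 = -167 - 1*(-129688/81) = -167 + 129688/81 = 116161/81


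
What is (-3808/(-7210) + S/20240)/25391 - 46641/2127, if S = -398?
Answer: -411475275437741/18764792996840 ≈ -21.928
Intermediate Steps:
(-3808/(-7210) + S/20240)/25391 - 46641/2127 = (-3808/(-7210) - 398/20240)/25391 - 46641/2127 = (-3808*(-1/7210) - 398*1/20240)*(1/25391) - 46641*1/2127 = (272/515 - 199/10120)*(1/25391) - 15547/709 = (530031/1042360)*(1/25391) - 15547/709 = 530031/26466562760 - 15547/709 = -411475275437741/18764792996840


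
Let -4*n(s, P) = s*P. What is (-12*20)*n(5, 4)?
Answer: 1200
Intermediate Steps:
n(s, P) = -P*s/4 (n(s, P) = -s*P/4 = -P*s/4)
(-12*20)*n(5, 4) = (-12*20)*(-1/4*4*5) = -240*(-5) = 1200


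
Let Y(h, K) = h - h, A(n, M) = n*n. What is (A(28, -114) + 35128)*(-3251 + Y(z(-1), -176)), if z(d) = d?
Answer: -116749912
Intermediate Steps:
A(n, M) = n²
Y(h, K) = 0
(A(28, -114) + 35128)*(-3251 + Y(z(-1), -176)) = (28² + 35128)*(-3251 + 0) = (784 + 35128)*(-3251) = 35912*(-3251) = -116749912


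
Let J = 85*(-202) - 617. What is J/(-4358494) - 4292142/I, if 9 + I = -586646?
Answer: 2673958569519/365276042510 ≈ 7.3204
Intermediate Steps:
I = -586655 (I = -9 - 586646 = -586655)
J = -17787 (J = -17170 - 617 = -17787)
J/(-4358494) - 4292142/I = -17787/(-4358494) - 4292142/(-586655) = -17787*(-1/4358494) - 4292142*(-1/586655) = 2541/622642 + 4292142/586655 = 2673958569519/365276042510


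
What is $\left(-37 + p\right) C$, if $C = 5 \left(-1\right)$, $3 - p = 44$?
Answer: $390$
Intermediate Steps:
$p = -41$ ($p = 3 - 44 = -41$)
$C = -5$
$\left(-37 + p\right) C = \left(-37 - 41\right) \left(-5\right) = \left(-78\right) \left(-5\right) = 390$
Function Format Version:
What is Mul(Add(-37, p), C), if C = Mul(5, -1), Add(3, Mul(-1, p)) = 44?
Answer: 390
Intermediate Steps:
p = -41 (p = Add(3, Mul(-1, 44)) = Add(3, -44) = -41)
C = -5
Mul(Add(-37, p), C) = Mul(Add(-37, -41), -5) = Mul(-78, -5) = 390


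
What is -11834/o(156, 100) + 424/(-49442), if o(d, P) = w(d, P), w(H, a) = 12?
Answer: -146275429/148326 ≈ -986.17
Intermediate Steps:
o(d, P) = 12
-11834/o(156, 100) + 424/(-49442) = -11834/12 + 424/(-49442) = -11834*1/12 + 424*(-1/49442) = -5917/6 - 212/24721 = -146275429/148326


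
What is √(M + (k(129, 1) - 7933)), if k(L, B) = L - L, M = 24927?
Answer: √16994 ≈ 130.36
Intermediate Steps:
k(L, B) = 0
√(M + (k(129, 1) - 7933)) = √(24927 + (0 - 7933)) = √(24927 - 7933) = √16994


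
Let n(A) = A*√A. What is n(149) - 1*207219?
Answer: -207219 + 149*√149 ≈ -2.0540e+5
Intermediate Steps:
n(A) = A^(3/2)
n(149) - 1*207219 = 149^(3/2) - 1*207219 = 149*√149 - 207219 = -207219 + 149*√149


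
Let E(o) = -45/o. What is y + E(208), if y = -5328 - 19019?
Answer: -5064221/208 ≈ -24347.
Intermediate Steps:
y = -24347
y + E(208) = -24347 - 45/208 = -5064221/208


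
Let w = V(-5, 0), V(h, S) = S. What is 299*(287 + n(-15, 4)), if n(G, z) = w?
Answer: 85813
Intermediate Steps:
w = 0
n(G, z) = 0
299*(287 + n(-15, 4)) = 299*(287 + 0) = 299*287 = 85813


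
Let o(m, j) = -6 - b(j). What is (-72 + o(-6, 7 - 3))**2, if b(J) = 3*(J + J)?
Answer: 10404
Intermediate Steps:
b(J) = 6*J (b(J) = 3*(2*J) = 6*J)
o(m, j) = -6 - 6*j
(-72 + o(-6, 7 - 3))**2 = (-72 + (-6 - 6*(7 - 3)))**2 = (-72 + (-6 - 6*4))**2 = (-72 + (-6 - 24))**2 = (-72 - 30)**2 = (-102)**2 = 10404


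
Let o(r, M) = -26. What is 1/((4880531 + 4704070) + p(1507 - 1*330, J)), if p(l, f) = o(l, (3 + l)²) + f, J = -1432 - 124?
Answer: 1/9583019 ≈ 1.0435e-7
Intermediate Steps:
J = -1556
p(l, f) = -26 + f
1/((4880531 + 4704070) + p(1507 - 1*330, J)) = 1/((4880531 + 4704070) + (-26 - 1556)) = 1/(9584601 - 1582) = 1/9583019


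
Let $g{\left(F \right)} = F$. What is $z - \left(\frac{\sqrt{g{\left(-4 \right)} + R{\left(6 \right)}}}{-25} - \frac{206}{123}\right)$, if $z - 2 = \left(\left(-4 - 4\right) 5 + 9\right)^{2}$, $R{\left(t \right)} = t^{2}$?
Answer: $\frac{118655}{123} + \frac{4 \sqrt{2}}{25} \approx 964.9$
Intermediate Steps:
$z = 963$ ($z = 2 + \left(\left(-4 - 4\right) 5 + 9\right)^{2} = 2 + \left(\left(-8\right) 5 + 9\right)^{2} = 2 + \left(-40 + 9\right)^{2} = 2 + \left(-31\right)^{2} = 2 + 961 = 963$)
$z - \left(\frac{\sqrt{g{\left(-4 \right)} + R{\left(6 \right)}}}{-25} - \frac{206}{123}\right) = 963 - \left(\frac{\sqrt{-4 + 6^{2}}}{-25} - \frac{206}{123}\right) = 963 - \left(\sqrt{-4 + 36} \left(- \frac{1}{25}\right) - \frac{206}{123}\right) = 963 - \left(\sqrt{32} \left(- \frac{1}{25}\right) - \frac{206}{123}\right) = 963 - \left(4 \sqrt{2} \left(- \frac{1}{25}\right) - \frac{206}{123}\right) = 963 - \left(- \frac{4 \sqrt{2}}{25} - \frac{206}{123}\right) = 963 - \left(- \frac{206}{123} - \frac{4 \sqrt{2}}{25}\right) = 963 + \left(\frac{206}{123} + \frac{4 \sqrt{2}}{25}\right) = \frac{118655}{123} + \frac{4 \sqrt{2}}{25}$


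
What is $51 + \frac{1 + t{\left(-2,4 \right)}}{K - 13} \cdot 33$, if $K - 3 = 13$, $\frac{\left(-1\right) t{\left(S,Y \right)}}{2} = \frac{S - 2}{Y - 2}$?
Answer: $106$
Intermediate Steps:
$t{\left(S,Y \right)} = - \frac{2 \left(-2 + S\right)}{-2 + Y}$ ($t{\left(S,Y \right)} = - 2 \frac{S - 2}{Y - 2} = - 2 \frac{-2 + S}{-2 + Y} = - \frac{2 \left(-2 + S\right)}{-2 + Y}$)
$K = 16$ ($K = 3 + 13 = 16$)
$51 + \frac{1 + t{\left(-2,4 \right)}}{K - 13} \cdot 33 = 51 + \frac{1 + \frac{2 \left(2 - -2\right)}{-2 + 4}}{16 - 13} \cdot 33 = 51 + \frac{1 + \frac{2 \left(2 + 2\right)}{2}}{3} \cdot 33 = 51 + \left(1 + 2 \cdot \frac{1}{2} \cdot 4\right) \frac{1}{3} \cdot 33 = 51 + \left(1 + 4\right) \frac{1}{3} \cdot 33 = 51 + 5 \cdot \frac{1}{3} \cdot 33 = 51 + \frac{5}{3} \cdot 33 = 51 + 55 = 106$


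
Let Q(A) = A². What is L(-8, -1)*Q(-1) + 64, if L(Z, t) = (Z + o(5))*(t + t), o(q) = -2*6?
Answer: 104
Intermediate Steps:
o(q) = -12
L(Z, t) = 2*t*(-12 + Z) (L(Z, t) = (Z - 12)*(t + t) = (-12 + Z)*(2*t) = 2*t*(-12 + Z))
L(-8, -1)*Q(-1) + 64 = (2*(-1)*(-12 - 8))*(-1)² + 64 = (2*(-1)*(-20))*1 + 64 = 40*1 + 64 = 40 + 64 = 104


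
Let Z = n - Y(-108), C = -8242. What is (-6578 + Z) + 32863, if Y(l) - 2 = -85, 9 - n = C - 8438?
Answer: 43057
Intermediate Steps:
n = 16689 (n = 9 - (-8242 - 8438) = 9 - 1*(-16680) = 9 + 16680 = 16689)
Y(l) = -83 (Y(l) = 2 - 85 = -83)
Z = 16772 (Z = 16689 - 1*(-83) = 16689 + 83 = 16772)
(-6578 + Z) + 32863 = (-6578 + 16772) + 32863 = 10194 + 32863 = 43057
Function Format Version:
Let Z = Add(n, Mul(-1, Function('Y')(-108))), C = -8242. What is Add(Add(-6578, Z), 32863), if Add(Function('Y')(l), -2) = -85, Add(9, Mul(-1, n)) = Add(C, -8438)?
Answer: 43057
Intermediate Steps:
n = 16689 (n = Add(9, Mul(-1, Add(-8242, -8438))) = Add(9, Mul(-1, -16680)) = Add(9, 16680) = 16689)
Function('Y')(l) = -83 (Function('Y')(l) = Add(2, -85) = -83)
Z = 16772 (Z = Add(16689, Mul(-1, -83)) = Add(16689, 83) = 16772)
Add(Add(-6578, Z), 32863) = Add(Add(-6578, 16772), 32863) = Add(10194, 32863) = 43057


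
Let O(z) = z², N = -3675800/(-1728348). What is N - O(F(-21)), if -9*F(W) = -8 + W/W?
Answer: 17754229/11666349 ≈ 1.5218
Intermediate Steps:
N = 918950/432087 (N = -3675800*(-1/1728348) = 918950/432087 ≈ 2.1268)
F(W) = 7/9 (F(W) = -(-8 + W/W)/9 = -(-8 + 1)/9 = -⅑*(-7) = 7/9)
N - O(F(-21)) = 918950/432087 - (7/9)² = 918950/432087 - 1*49/81 = 918950/432087 - 49/81 = 17754229/11666349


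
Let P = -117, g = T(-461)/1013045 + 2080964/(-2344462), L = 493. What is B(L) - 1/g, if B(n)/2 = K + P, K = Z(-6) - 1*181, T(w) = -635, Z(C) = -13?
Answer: -130979547573571/210959890875 ≈ -620.87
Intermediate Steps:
g = -210959890875/237504550679 (g = -635/1013045 + 2080964/(-2344462) = -635*1/1013045 + 2080964*(-1/2344462) = -127/202609 - 1040482/1172231 = -210959890875/237504550679 ≈ -0.88824)
K = -194 (K = -13 - 1*181 = -13 - 181 = -194)
B(n) = -622 (B(n) = 2*(-194 - 117) = 2*(-311) = -622)
B(L) - 1/g = -622 - 1/(-210959890875/237504550679) = -622 - 1*(-237504550679/210959890875) = -622 + 237504550679/210959890875 = -130979547573571/210959890875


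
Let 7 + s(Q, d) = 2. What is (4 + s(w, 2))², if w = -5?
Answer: 1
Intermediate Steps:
s(Q, d) = -5 (s(Q, d) = -7 + 2 = -5)
(4 + s(w, 2))² = (4 - 5)² = (-1)² = 1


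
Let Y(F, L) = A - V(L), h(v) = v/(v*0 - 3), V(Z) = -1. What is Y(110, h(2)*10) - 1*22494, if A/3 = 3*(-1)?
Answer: -22502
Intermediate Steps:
h(v) = -v/3 (h(v) = v/(0 - 3) = v/(-3) = v*(-⅓) = -v/3)
A = -9 (A = 3*(3*(-1)) = 3*(-3) = -9)
Y(F, L) = -8 (Y(F, L) = -9 - 1*(-1) = -9 + 1 = -8)
Y(110, h(2)*10) - 1*22494 = -8 - 1*22494 = -8 - 22494 = -22502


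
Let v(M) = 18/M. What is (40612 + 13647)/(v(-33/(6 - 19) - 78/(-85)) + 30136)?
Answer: 69071707/38369758 ≈ 1.8002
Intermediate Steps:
(40612 + 13647)/(v(-33/(6 - 19) - 78/(-85)) + 30136) = (40612 + 13647)/(18/(-33/(6 - 19) - 78/(-85)) + 30136) = 54259/(18/(-33/(-13) - 78*(-1/85)) + 30136) = 54259/(18/(-33*(-1/13) + 78/85) + 30136) = 54259/(18/(33/13 + 78/85) + 30136) = 54259/(18/(3819/1105) + 30136) = 54259/(18*(1105/3819) + 30136) = 54259/(6630/1273 + 30136) = 54259/(38369758/1273) = 54259*(1273/38369758) = 69071707/38369758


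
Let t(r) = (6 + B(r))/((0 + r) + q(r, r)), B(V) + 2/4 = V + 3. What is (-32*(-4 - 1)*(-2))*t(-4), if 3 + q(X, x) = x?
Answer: 1440/11 ≈ 130.91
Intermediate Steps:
q(X, x) = -3 + x
B(V) = 5/2 + V (B(V) = -1/2 + (V + 3) = -1/2 + (3 + V) = 5/2 + V)
t(r) = (17/2 + r)/(-3 + 2*r) (t(r) = (6 + (5/2 + r))/((0 + r) + (-3 + r)) = (17/2 + r)/(r + (-3 + r)) = (17/2 + r)/(-3 + 2*r))
(-32*(-4 - 1)*(-2))*t(-4) = (-32*(-4 - 1)*(-2))*((17 + 2*(-4))/(2*(-3 + 2*(-4)))) = (-(-160)*(-2))*((17 - 8)/(2*(-3 - 8))) = (-32*10)*((1/2)*9/(-11)) = -160*(-1)*9/11 = -320*(-9/22) = 1440/11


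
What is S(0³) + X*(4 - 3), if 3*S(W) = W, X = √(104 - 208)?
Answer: 2*I*√26 ≈ 10.198*I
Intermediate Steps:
X = 2*I*√26 (X = √(-104) = 2*I*√26 ≈ 10.198*I)
S(W) = W/3
S(0³) + X*(4 - 3) = (⅓)*0³ + (2*I*√26)*(4 - 3) = (⅓)*0 + (2*I*√26)*1 = 0 + 2*I*√26 = 2*I*√26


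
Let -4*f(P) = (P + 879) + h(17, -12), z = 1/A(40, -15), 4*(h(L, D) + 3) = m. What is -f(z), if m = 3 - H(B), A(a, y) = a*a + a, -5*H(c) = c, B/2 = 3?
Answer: 1438363/6560 ≈ 219.26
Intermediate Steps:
B = 6 (B = 2*3 = 6)
H(c) = -c/5
A(a, y) = a + a² (A(a, y) = a² + a = a + a²)
m = 21/5 (m = 3 - (-1)*6/5 = 3 - 1*(-6/5) = 3 + 6/5 = 21/5 ≈ 4.2000)
h(L, D) = -39/20 (h(L, D) = -3 + (¼)*(21/5) = -3 + 21/20 = -39/20)
z = 1/1640 (z = 1/(40*(1 + 40)) = 1/(40*41) = 1/1640 ≈ 0.00060976)
f(P) = -17541/80 - P/4 (f(P) = -((P + 879) - 39/20)/4 = -((879 + P) - 39/20)/4 = -(17541/20 + P)/4 = -17541/80 - P/4)
-f(z) = -(-17541/80 - ¼*1/1640) = -(-17541/80 - 1/6560) = -1*(-1438363/6560) = 1438363/6560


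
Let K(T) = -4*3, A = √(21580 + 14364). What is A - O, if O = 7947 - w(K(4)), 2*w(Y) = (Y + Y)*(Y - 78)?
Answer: -6867 + 2*√8986 ≈ -6677.4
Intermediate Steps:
A = 2*√8986 (A = √35944 = 2*√8986 ≈ 189.59)
K(T) = -12
w(Y) = Y*(-78 + Y) (w(Y) = ((Y + Y)*(Y - 78))/2 = ((2*Y)*(-78 + Y))/2 = (2*Y*(-78 + Y))/2 = Y*(-78 + Y))
O = 6867 (O = 7947 - (-12)*(-78 - 12) = 7947 - (-12)*(-90) = 7947 - 1*1080 = 7947 - 1080 = 6867)
A - O = 2*√8986 - 1*6867 = 2*√8986 - 6867 = -6867 + 2*√8986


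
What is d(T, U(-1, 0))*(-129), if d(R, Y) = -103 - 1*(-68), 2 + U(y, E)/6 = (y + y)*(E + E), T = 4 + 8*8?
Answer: 4515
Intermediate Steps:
T = 68 (T = 4 + 64 = 68)
U(y, E) = -12 + 24*E*y (U(y, E) = -12 + 6*((y + y)*(E + E)) = -12 + 6*((2*y)*(2*E)) = -12 + 6*(4*E*y) = -12 + 24*E*y)
d(R, Y) = -35 (d(R, Y) = -103 + 68 = -35)
d(T, U(-1, 0))*(-129) = -35*(-129) = 4515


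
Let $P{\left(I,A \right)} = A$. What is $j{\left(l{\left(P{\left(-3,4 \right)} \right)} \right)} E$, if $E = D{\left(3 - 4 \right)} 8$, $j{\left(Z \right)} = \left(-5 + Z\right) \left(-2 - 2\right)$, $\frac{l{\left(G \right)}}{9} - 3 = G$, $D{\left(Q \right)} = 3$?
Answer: $-5568$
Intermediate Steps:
$l{\left(G \right)} = 27 + 9 G$
$j{\left(Z \right)} = 20 - 4 Z$ ($j{\left(Z \right)} = \left(-5 + Z\right) \left(-4\right) = 20 - 4 Z$)
$E = 24$ ($E = 3 \cdot 8 = 24$)
$j{\left(l{\left(P{\left(-3,4 \right)} \right)} \right)} E = \left(20 - 4 \left(27 + 9 \cdot 4\right)\right) 24 = \left(20 - 4 \left(27 + 36\right)\right) 24 = \left(20 - 252\right) 24 = \left(-232\right) 24 = -5568$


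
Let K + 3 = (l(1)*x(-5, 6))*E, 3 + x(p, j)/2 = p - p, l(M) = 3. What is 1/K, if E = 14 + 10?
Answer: -1/435 ≈ -0.0022989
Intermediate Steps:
E = 24
x(p, j) = -6 (x(p, j) = -6 + 2*(p - p) = -6 + 2*0 = -6 + 0 = -6)
K = -435 (K = -3 + (3*(-6))*24 = -3 - 18*24 = -3 - 432 = -435)
1/K = 1/(-435) = -1/435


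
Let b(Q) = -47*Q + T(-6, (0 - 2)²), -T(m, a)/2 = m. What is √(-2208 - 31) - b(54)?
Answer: 2526 + I*√2239 ≈ 2526.0 + 47.318*I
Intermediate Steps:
T(m, a) = -2*m
b(Q) = 12 - 47*Q (b(Q) = -47*Q - 2*(-6) = -47*Q + 12 = 12 - 47*Q)
√(-2208 - 31) - b(54) = √(-2208 - 31) - (12 - 47*54) = √(-2239) - (12 - 2538) = I*√2239 - 1*(-2526) = I*√2239 + 2526 = 2526 + I*√2239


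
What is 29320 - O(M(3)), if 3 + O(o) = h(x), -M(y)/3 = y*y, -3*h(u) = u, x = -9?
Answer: 29320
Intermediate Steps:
h(u) = -u/3
M(y) = -3*y² (M(y) = -3*y*y = -3*y²)
O(o) = 0 (O(o) = -3 - ⅓*(-9) = -3 + 3 = 0)
29320 - O(M(3)) = 29320 - 1*0 = 29320 + 0 = 29320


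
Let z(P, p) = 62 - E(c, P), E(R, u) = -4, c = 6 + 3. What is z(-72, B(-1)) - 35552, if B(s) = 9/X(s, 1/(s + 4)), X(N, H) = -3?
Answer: -35486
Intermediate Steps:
c = 9
B(s) = -3 (B(s) = 9/(-3) = 9*(-1/3) = -3)
z(P, p) = 66 (z(P, p) = 62 - 1*(-4) = 62 + 4 = 66)
z(-72, B(-1)) - 35552 = 66 - 35552 = -35486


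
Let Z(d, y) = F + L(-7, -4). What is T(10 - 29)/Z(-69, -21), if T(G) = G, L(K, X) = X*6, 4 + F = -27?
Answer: 19/55 ≈ 0.34545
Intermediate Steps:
F = -31 (F = -4 - 27 = -31)
L(K, X) = 6*X
Z(d, y) = -55 (Z(d, y) = -31 + 6*(-4) = -31 - 24 = -55)
T(10 - 29)/Z(-69, -21) = (10 - 29)/(-55) = -19*(-1/55) = 19/55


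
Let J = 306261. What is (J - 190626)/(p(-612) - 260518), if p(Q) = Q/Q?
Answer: -38545/86839 ≈ -0.44387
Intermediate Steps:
p(Q) = 1
(J - 190626)/(p(-612) - 260518) = (306261 - 190626)/(1 - 260518) = 115635/(-260517) = 115635*(-1/260517) = -38545/86839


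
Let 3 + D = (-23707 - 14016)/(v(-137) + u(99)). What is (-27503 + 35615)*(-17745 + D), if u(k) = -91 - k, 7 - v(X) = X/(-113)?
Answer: -185146092183/1301 ≈ -1.4231e+8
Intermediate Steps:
v(X) = 7 + X/113 (v(X) = 7 - X/(-113) = 7 - X*(-1)/113 = 7 - (-1)*X/113 = 7 + X/113)
D = 4200251/20816 (D = -3 + (-23707 - 14016)/((7 + (1/113)*(-137)) + (-91 - 1*99)) = -3 - 37723/((7 - 137/113) + (-91 - 99)) = -3 - 37723/(654/113 - 190) = -3 - 37723/(-20816/113) = -3 - 37723*(-113/20816) = -3 + 4262699/20816 = 4200251/20816 ≈ 201.78)
(-27503 + 35615)*(-17745 + D) = (-27503 + 35615)*(-17745 + 4200251/20816) = 8112*(-365179669/20816) = -185146092183/1301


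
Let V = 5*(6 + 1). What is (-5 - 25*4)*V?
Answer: -3675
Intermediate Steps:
V = 35 (V = 5*7 = 35)
(-5 - 25*4)*V = (-5 - 25*4)*35 = (-5 - 5*20)*35 = (-5 - 100)*35 = -105*35 = -3675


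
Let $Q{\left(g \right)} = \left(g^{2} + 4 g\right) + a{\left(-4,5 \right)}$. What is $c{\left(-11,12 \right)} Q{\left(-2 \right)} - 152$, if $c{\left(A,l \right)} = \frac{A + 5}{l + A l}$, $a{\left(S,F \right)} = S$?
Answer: $- \frac{762}{5} \approx -152.4$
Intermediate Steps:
$Q{\left(g \right)} = -4 + g^{2} + 4 g$ ($Q{\left(g \right)} = \left(g^{2} + 4 g\right) - 4 = -4 + g^{2} + 4 g$)
$c{\left(A,l \right)} = \frac{5 + A}{l + A l}$
$c{\left(-11,12 \right)} Q{\left(-2 \right)} - 152 = \frac{5 - 11}{12 \left(1 - 11\right)} \left(-4 + \left(-2\right)^{2} + 4 \left(-2\right)\right) - 152 = \frac{1}{12} \frac{1}{-10} \left(-6\right) \left(-4 + 4 - 8\right) - 152 = \frac{1}{12} \left(- \frac{1}{10}\right) \left(-6\right) \left(-8\right) - 152 = \frac{1}{20} \left(-8\right) - 152 = - \frac{2}{5} - 152 = - \frac{762}{5}$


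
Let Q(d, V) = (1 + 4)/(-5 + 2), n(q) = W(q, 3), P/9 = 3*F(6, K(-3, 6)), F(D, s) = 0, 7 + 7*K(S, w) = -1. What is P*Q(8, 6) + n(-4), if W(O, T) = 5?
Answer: 5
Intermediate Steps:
K(S, w) = -8/7 (K(S, w) = -1 + (⅐)*(-1) = -1 - ⅐ = -8/7)
P = 0 (P = 9*(3*0) = 9*0 = 0)
n(q) = 5
Q(d, V) = -5/3 (Q(d, V) = 5/(-3) = 5*(-⅓) = -5/3)
P*Q(8, 6) + n(-4) = 0*(-5/3) + 5 = 0 + 5 = 5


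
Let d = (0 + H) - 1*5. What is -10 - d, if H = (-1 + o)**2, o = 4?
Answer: -14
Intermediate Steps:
H = 9 (H = (-1 + 4)**2 = 3**2 = 9)
d = 4 (d = (0 + 9) - 1*5 = 9 - 5 = 4)
-10 - d = -10 - 1*4 = -10 - 4 = -14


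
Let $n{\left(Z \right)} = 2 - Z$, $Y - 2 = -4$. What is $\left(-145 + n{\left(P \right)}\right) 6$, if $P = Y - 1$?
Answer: $-840$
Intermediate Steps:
$Y = -2$ ($Y = 2 - 4 = -2$)
$P = -3$ ($P = -2 - 1 = -3$)
$\left(-145 + n{\left(P \right)}\right) 6 = \left(-145 + \left(2 - -3\right)\right) 6 = \left(-145 + \left(2 + 3\right)\right) 6 = \left(-145 + 5\right) 6 = \left(-140\right) 6 = -840$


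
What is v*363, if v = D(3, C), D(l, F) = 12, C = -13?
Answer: 4356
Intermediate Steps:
v = 12
v*363 = 12*363 = 4356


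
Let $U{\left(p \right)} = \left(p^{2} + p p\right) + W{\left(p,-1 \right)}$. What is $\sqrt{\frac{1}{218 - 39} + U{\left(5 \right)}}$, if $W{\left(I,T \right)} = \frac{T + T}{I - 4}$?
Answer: $\frac{\sqrt{1538147}}{179} \approx 6.9286$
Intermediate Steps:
$W{\left(I,T \right)} = \frac{2 T}{-4 + I}$
$U{\left(p \right)} = - \frac{2}{-4 + p} + 2 p^{2}$ ($U{\left(p \right)} = \left(p^{2} + p p\right) + 2 \left(-1\right) \frac{1}{-4 + p} = \left(p^{2} + p^{2}\right) - \frac{2}{-4 + p} = 2 p^{2} - \frac{2}{-4 + p} = - \frac{2}{-4 + p} + 2 p^{2}$)
$\sqrt{\frac{1}{218 - 39} + U{\left(5 \right)}} = \sqrt{\frac{1}{218 - 39} + \frac{2 \left(-1 + 5^{2} \left(-4 + 5\right)\right)}{-4 + 5}} = \sqrt{\frac{1}{179} + \frac{2 \left(-1 + 25 \cdot 1\right)}{1}} = \sqrt{\frac{1}{179} + 2 \cdot 1 \left(-1 + 25\right)} = \sqrt{\frac{1}{179} + 2 \cdot 1 \cdot 24} = \sqrt{\frac{1}{179} + 48} = \sqrt{\frac{8593}{179}} = \frac{\sqrt{1538147}}{179}$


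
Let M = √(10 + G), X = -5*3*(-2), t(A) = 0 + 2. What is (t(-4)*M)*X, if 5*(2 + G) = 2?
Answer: 12*√210 ≈ 173.90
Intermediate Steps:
G = -8/5 (G = -2 + (⅕)*2 = -2 + ⅖ = -8/5 ≈ -1.6000)
t(A) = 2
X = 30 (X = -15*(-2) = 30)
M = √210/5 (M = √(10 - 8/5) = √(42/5) = √210/5 ≈ 2.8983)
(t(-4)*M)*X = (2*(√210/5))*30 = (2*√210/5)*30 = 12*√210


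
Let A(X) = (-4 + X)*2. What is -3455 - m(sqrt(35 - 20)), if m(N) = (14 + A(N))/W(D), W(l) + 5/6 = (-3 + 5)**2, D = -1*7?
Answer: -65681/19 - 12*sqrt(15)/19 ≈ -3459.3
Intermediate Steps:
D = -7
W(l) = 19/6 (W(l) = -5/6 + (-3 + 5)**2 = -5/6 + 2**2 = -5/6 + 4 = 19/6)
A(X) = -8 + 2*X
m(N) = 36/19 + 12*N/19 (m(N) = (14 + (-8 + 2*N))/(19/6) = (6 + 2*N)*(6/19) = 36/19 + 12*N/19)
-3455 - m(sqrt(35 - 20)) = -3455 - (36/19 + 12*sqrt(35 - 20)/19) = -3455 - (36/19 + 12*sqrt(15)/19) = -3455 + (-36/19 - 12*sqrt(15)/19) = -65681/19 - 12*sqrt(15)/19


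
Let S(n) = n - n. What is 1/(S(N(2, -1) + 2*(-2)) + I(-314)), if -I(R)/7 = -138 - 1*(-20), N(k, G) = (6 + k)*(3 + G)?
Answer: 1/826 ≈ 0.0012107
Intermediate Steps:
N(k, G) = (3 + G)*(6 + k)
I(R) = 826 (I(R) = -7*(-138 - 1*(-20)) = -7*(-138 + 20) = -7*(-118) = 826)
S(n) = 0
1/(S(N(2, -1) + 2*(-2)) + I(-314)) = 1/(0 + 826) = 1/826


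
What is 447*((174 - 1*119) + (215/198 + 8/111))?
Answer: 61300537/2442 ≈ 25103.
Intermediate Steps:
447*((174 - 1*119) + (215/198 + 8/111)) = 447*((174 - 119) + (215*(1/198) + 8*(1/111))) = 447*(55 + (215/198 + 8/111)) = 447*(55 + 8483/7326) = 447*(411413/7326) = 61300537/2442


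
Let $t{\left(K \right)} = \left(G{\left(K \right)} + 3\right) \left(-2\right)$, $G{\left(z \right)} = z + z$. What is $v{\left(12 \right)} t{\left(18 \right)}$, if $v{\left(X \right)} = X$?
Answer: $-936$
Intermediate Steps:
$G{\left(z \right)} = 2 z$
$t{\left(K \right)} = -6 - 4 K$ ($t{\left(K \right)} = \left(2 K + 3\right) \left(-2\right) = \left(3 + 2 K\right) \left(-2\right) = -6 - 4 K$)
$v{\left(12 \right)} t{\left(18 \right)} = 12 \left(-6 - 72\right) = 12 \left(-78\right) = -936$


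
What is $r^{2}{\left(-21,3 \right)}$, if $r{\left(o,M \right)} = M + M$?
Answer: $36$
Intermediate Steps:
$r{\left(o,M \right)} = 2 M$
$r^{2}{\left(-21,3 \right)} = \left(2 \cdot 3\right)^{2} = 6^{2} = 36$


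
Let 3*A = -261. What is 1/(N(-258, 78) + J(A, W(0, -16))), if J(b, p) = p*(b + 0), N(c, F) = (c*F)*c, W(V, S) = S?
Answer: 1/5193384 ≈ 1.9255e-7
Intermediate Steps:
A = -87 (A = (⅓)*(-261) = -87)
N(c, F) = F*c² (N(c, F) = (F*c)*c = F*c²)
J(b, p) = b*p (J(b, p) = p*b = b*p)
1/(N(-258, 78) + J(A, W(0, -16))) = 1/(78*(-258)² - 87*(-16)) = 1/(78*66564 + 1392) = 1/(5191992 + 1392) = 1/5193384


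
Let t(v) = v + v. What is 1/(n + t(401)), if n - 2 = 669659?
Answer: 1/670463 ≈ 1.4915e-6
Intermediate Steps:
n = 669661 (n = 2 + 669659 = 669661)
t(v) = 2*v
1/(n + t(401)) = 1/(669661 + 2*401) = 1/(669661 + 802) = 1/670463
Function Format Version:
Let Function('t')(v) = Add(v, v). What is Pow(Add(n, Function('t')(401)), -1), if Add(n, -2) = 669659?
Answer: Rational(1, 670463) ≈ 1.4915e-6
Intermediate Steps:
n = 669661 (n = Add(2, 669659) = 669661)
Function('t')(v) = Mul(2, v)
Pow(Add(n, Function('t')(401)), -1) = Pow(Add(669661, Mul(2, 401)), -1) = Pow(Add(669661, 802), -1) = Pow(670463, -1) = Rational(1, 670463)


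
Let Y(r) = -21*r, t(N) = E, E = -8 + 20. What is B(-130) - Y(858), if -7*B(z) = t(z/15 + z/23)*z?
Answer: 127686/7 ≈ 18241.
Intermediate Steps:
E = 12
t(N) = 12
B(z) = -12*z/7
B(-130) - Y(858) = -12/7*(-130) - (-21)*858 = 1560/7 - 1*(-18018) = 1560/7 + 18018 = 127686/7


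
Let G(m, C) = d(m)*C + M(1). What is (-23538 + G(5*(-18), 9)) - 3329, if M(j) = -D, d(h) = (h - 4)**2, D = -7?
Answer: 52664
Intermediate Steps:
d(h) = (-4 + h)**2
M(j) = 7 (M(j) = -1*(-7) = 7)
G(m, C) = 7 + C*(-4 + m)**2 (G(m, C) = (-4 + m)**2*C + 7 = C*(-4 + m)**2 + 7 = 7 + C*(-4 + m)**2)
(-23538 + G(5*(-18), 9)) - 3329 = (-23538 + (7 + 9*(-4 + 5*(-18))**2)) - 3329 = (-23538 + (7 + 9*(-4 - 90)**2)) - 3329 = (-23538 + (7 + 9*(-94)**2)) - 3329 = (-23538 + (7 + 9*8836)) - 3329 = (-23538 + (7 + 79524)) - 3329 = (-23538 + 79531) - 3329 = 55993 - 3329 = 52664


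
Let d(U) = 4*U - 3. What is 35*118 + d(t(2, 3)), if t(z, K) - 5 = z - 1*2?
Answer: 4147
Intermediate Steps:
t(z, K) = 3 + z (t(z, K) = 5 + (z - 1*2) = 5 + (z - 2) = 5 + (-2 + z) = 3 + z)
d(U) = -3 + 4*U
35*118 + d(t(2, 3)) = 35*118 + (-3 + 4*(3 + 2)) = 4130 + (-3 + 4*5) = 4130 + (-3 + 20) = 4130 + 17 = 4147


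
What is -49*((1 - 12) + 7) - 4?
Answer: 192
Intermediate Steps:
-49*((1 - 12) + 7) - 4 = -49*(-11 + 7) - 4 = -49*(-4) - 4 = 196 - 4 = 192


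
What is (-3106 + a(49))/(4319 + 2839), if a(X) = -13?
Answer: -3119/7158 ≈ -0.43574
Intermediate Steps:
(-3106 + a(49))/(4319 + 2839) = (-3106 - 13)/(4319 + 2839) = -3119/7158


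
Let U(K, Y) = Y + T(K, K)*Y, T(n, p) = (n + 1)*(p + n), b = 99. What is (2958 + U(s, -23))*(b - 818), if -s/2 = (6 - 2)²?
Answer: 30699143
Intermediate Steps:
T(n, p) = (1 + n)*(n + p)
s = -32 (s = -2*(6 - 2)² = -2*4² = -2*16 = -32)
U(K, Y) = Y + Y*(2*K + 2*K²) (U(K, Y) = Y + (K + K + K² + K*K)*Y = Y + (K + K + K² + K²)*Y = Y + (2*K + 2*K²)*Y = Y + Y*(2*K + 2*K²))
(2958 + U(s, -23))*(b - 818) = (2958 - 23*(1 + 2*(-32) + 2*(-32)²))*(99 - 818) = (2958 - 23*(1 - 64 + 2*1024))*(-719) = (2958 - 23*(1 - 64 + 2048))*(-719) = (2958 - 23*1985)*(-719) = (2958 - 45655)*(-719) = -42697*(-719) = 30699143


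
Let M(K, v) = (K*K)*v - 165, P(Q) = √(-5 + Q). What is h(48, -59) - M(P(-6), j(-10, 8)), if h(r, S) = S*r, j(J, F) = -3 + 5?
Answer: -2645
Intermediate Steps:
j(J, F) = 2
M(K, v) = -165 + v*K² (M(K, v) = K²*v - 165 = v*K² - 165 = -165 + v*K²)
h(48, -59) - M(P(-6), j(-10, 8)) = -59*48 - (-165 + 2*(√(-5 - 6))²) = -2832 - (-165 + 2*(√(-11))²) = -2832 - (-165 + 2*(I*√11)²) = -2832 - (-165 + 2*(-11)) = -2832 - (-165 - 22) = -2832 - 1*(-187) = -2832 + 187 = -2645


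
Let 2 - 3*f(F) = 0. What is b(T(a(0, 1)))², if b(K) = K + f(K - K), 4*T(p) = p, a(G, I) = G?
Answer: 4/9 ≈ 0.44444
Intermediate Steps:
T(p) = p/4
f(F) = ⅔ (f(F) = ⅔ - ⅓*0 = ⅔ + 0 = ⅔)
b(K) = ⅔ + K (b(K) = K + ⅔ = ⅔ + K)
b(T(a(0, 1)))² = (⅔ + (¼)*0)² = (⅔ + 0)² = (⅔)² = 4/9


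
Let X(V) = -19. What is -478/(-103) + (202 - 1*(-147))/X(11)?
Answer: -26865/1957 ≈ -13.728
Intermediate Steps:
-478/(-103) + (202 - 1*(-147))/X(11) = -478/(-103) + (202 - 1*(-147))/(-19) = -478*(-1/103) + (202 + 147)*(-1/19) = 478/103 + 349*(-1/19) = 478/103 - 349/19 = -26865/1957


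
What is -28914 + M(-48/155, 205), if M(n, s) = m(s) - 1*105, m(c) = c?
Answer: -28814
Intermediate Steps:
M(n, s) = -105 + s (M(n, s) = s - 1*105 = s - 105 = -105 + s)
-28914 + M(-48/155, 205) = -28914 + (-105 + 205) = -28914 + 100 = -28814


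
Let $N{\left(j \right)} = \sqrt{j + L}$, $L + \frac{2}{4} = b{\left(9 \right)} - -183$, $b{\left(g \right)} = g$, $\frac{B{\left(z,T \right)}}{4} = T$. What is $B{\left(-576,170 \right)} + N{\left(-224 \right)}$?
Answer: $680 + \frac{i \sqrt{130}}{2} \approx 680.0 + 5.7009 i$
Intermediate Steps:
$B{\left(z,T \right)} = 4 T$
$L = \frac{383}{2}$ ($L = - \frac{1}{2} + \left(9 - -183\right) = - \frac{1}{2} + \left(9 + 183\right) = - \frac{1}{2} + 192 = \frac{383}{2} \approx 191.5$)
$N{\left(j \right)} = \sqrt{\frac{383}{2} + j}$ ($N{\left(j \right)} = \sqrt{j + \frac{383}{2}} = \sqrt{\frac{383}{2} + j}$)
$B{\left(-576,170 \right)} + N{\left(-224 \right)} = 4 \cdot 170 + \frac{\sqrt{766 + 4 \left(-224\right)}}{2} = 680 + \frac{\sqrt{766 - 896}}{2} = 680 + \frac{\sqrt{-130}}{2} = 680 + \frac{i \sqrt{130}}{2}$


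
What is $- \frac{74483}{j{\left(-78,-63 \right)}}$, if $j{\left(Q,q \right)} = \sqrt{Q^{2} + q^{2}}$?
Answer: $- \frac{74483 \sqrt{1117}}{3351} \approx -742.86$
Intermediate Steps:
$- \frac{74483}{j{\left(-78,-63 \right)}} = - \frac{74483}{\sqrt{\left(-78\right)^{2} + \left(-63\right)^{2}}} = - \frac{74483}{\sqrt{6084 + 3969}} = - \frac{74483}{\sqrt{10053}} = - \frac{74483}{3 \sqrt{1117}} = - 74483 \frac{\sqrt{1117}}{3351} = - \frac{74483 \sqrt{1117}}{3351}$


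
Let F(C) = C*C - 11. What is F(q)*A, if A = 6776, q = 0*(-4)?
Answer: -74536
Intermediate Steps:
q = 0
F(C) = -11 + C**2 (F(C) = C**2 - 11 = -11 + C**2)
F(q)*A = (-11 + 0**2)*6776 = (-11 + 0)*6776 = -11*6776 = -74536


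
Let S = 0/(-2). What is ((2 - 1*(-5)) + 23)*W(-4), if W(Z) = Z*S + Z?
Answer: -120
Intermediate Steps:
S = 0 (S = 0*(-1/2) = 0)
W(Z) = Z (W(Z) = Z*0 + Z = 0 + Z = Z)
((2 - 1*(-5)) + 23)*W(-4) = ((2 - 1*(-5)) + 23)*(-4) = ((2 + 5) + 23)*(-4) = (7 + 23)*(-4) = 30*(-4) = -120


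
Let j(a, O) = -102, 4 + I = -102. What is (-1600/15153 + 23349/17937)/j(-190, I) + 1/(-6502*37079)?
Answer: -2177211153746318/185661168936595191 ≈ -0.011727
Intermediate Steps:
I = -106 (I = -4 - 102 = -106)
(-1600/15153 + 23349/17937)/j(-190, I) + 1/(-6502*37079) = (-1600/15153 + 23349/17937)/(-102) + 1/(-6502*37079) = (-1600*1/15153 + 23349*(1/17937))*(-1/102) - 1/6502*1/37079 = (-1600/15153 + 7783/5979)*(-1/102) - 1/241087658 = (36123133/30199929)*(-1/102) - 1/241087658 = -36123133/3080392758 - 1/241087658 = -2177211153746318/185661168936595191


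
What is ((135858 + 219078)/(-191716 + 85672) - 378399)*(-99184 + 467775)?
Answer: -1232546756538731/8837 ≈ -1.3948e+11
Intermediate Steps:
((135858 + 219078)/(-191716 + 85672) - 378399)*(-99184 + 467775) = (354936/(-106044) - 378399)*368591 = (354936*(-1/106044) - 378399)*368591 = (-29578/8837 - 378399)*368591 = -3343941541/8837*368591 = -1232546756538731/8837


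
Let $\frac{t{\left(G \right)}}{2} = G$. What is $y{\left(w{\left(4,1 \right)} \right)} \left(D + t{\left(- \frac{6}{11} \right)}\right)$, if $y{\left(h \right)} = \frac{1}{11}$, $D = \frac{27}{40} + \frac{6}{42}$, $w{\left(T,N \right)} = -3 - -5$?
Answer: $- \frac{841}{33880} \approx -0.024823$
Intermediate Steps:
$w{\left(T,N \right)} = 2$ ($w{\left(T,N \right)} = -3 + 5 = 2$)
$t{\left(G \right)} = 2 G$
$D = \frac{229}{280}$ ($D = 27 \cdot \frac{1}{40} + 6 \cdot \frac{1}{42} = \frac{27}{40} + \frac{1}{7} = \frac{229}{280} \approx 0.81786$)
$y{\left(h \right)} = \frac{1}{11}$
$y{\left(w{\left(4,1 \right)} \right)} \left(D + t{\left(- \frac{6}{11} \right)}\right) = \frac{\frac{229}{280} + 2 \left(- \frac{6}{11}\right)}{11} = \frac{\frac{229}{280} - \frac{12}{11}}{11} = \frac{1}{11} \left(- \frac{841}{3080}\right) = - \frac{841}{33880}$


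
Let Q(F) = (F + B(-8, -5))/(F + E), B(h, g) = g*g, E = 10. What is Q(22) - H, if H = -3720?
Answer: 119087/32 ≈ 3721.5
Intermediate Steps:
B(h, g) = g²
Q(F) = (25 + F)/(10 + F) (Q(F) = (F + (-5)²)/(F + 10) = (F + 25)/(10 + F) = (25 + F)/(10 + F))
Q(22) - H = (25 + 22)/(10 + 22) - 1*(-3720) = 47/32 + 3720 = 119087/32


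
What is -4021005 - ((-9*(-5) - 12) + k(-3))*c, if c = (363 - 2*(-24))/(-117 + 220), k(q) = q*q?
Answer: -414180777/103 ≈ -4.0212e+6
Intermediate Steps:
k(q) = q²
c = 411/103 (c = (363 + 48)/103 = 411*(1/103) = 411/103 ≈ 3.9903)
-4021005 - ((-9*(-5) - 12) + k(-3))*c = -4021005 - ((-9*(-5) - 12) + (-3)²)*411/103 = -4021005 - ((45 - 12) + 9)*411/103 = -4021005 - (33 + 9)*411/103 = -4021005 - 42*411/103 = -4021005 - 1*17262/103 = -4021005 - 17262/103 = -414180777/103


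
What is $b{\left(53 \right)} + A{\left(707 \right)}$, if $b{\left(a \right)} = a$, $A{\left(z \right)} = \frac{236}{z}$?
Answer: $\frac{37707}{707} \approx 53.334$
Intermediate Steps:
$b{\left(53 \right)} + A{\left(707 \right)} = 53 + \frac{236}{707} = \frac{37707}{707}$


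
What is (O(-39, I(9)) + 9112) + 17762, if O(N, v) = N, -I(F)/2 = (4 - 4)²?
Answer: 26835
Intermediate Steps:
I(F) = 0 (I(F) = -2*(4 - 4)² = -2*0² = -2*0 = 0)
(O(-39, I(9)) + 9112) + 17762 = (-39 + 9112) + 17762 = 9073 + 17762 = 26835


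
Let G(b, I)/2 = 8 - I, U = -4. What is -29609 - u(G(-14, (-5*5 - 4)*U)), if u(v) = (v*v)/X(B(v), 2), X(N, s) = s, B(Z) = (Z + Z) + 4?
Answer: -52937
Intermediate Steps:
B(Z) = 4 + 2*Z (B(Z) = 2*Z + 4 = 4 + 2*Z)
G(b, I) = 16 - 2*I (G(b, I) = 2*(8 - I) = 16 - 2*I)
u(v) = v²/2 (u(v) = (v*v)/2 = v²*(½) = v²/2)
-29609 - u(G(-14, (-5*5 - 4)*U)) = -29609 - (16 - 2*(-5*5 - 4)*(-4))²/2 = -29609 - (16 - 2*(-25 - 4)*(-4))²/2 = -29609 - (16 - (-58)*(-4))²/2 = -29609 - (16 - 2*116)²/2 = -29609 - (16 - 232)²/2 = -29609 - (-216)²/2 = -29609 - 46656/2 = -29609 - 1*23328 = -29609 - 23328 = -52937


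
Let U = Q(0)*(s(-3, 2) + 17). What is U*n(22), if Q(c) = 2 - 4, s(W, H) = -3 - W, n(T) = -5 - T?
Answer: 918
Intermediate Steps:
Q(c) = -2
U = -34 (U = -2*((-3 - 1*(-3)) + 17) = -2*((-3 + 3) + 17) = -2*(0 + 17) = -2*17 = -34)
U*n(22) = -34*(-5 - 1*22) = -34*(-5 - 22) = -34*(-27) = 918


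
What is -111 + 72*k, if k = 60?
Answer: 4209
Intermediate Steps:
-111 + 72*k = -111 + 72*60 = -111 + 4320 = 4209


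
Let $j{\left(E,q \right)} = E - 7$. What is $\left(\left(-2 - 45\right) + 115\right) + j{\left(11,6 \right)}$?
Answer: $72$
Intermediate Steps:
$j{\left(E,q \right)} = -7 + E$
$\left(\left(-2 - 45\right) + 115\right) + j{\left(11,6 \right)} = \left(\left(-2 - 45\right) + 115\right) + \left(-7 + 11\right) = \left(\left(-2 - 45\right) + 115\right) + 4 = \left(-47 + 115\right) + 4 = 68 + 4 = 72$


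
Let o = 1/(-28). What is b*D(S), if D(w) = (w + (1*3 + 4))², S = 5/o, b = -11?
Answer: -194579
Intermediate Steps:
o = -1/28 ≈ -0.035714
S = -140 (S = 5/(-1/28) = 5*(-28) = -140)
D(w) = (7 + w)² (D(w) = (w + (3 + 4))² = (w + 7)² = (7 + w)²)
b*D(S) = -11*(7 - 140)² = -11*(-133)² = -11*17689 = -194579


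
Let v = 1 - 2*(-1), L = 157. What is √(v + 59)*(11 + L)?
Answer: 168*√62 ≈ 1322.8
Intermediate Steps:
v = 3 (v = 1 + 2 = 3)
√(v + 59)*(11 + L) = √(3 + 59)*(11 + 157) = √62*168 = 168*√62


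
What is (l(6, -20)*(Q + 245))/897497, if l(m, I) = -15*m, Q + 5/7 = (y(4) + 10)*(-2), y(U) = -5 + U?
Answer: -142560/6282479 ≈ -0.022692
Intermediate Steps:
Q = -131/7 (Q = -5/7 + ((-5 + 4) + 10)*(-2) = -5/7 + (-1 + 10)*(-2) = -5/7 + 9*(-2) = -5/7 - 18 = -131/7 ≈ -18.714)
(l(6, -20)*(Q + 245))/897497 = ((-15*6)*(-131/7 + 245))/897497 = -90*1584/7*(1/897497) = -142560/7*1/897497 = -142560/6282479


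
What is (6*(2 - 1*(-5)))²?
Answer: 1764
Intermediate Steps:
(6*(2 - 1*(-5)))² = (6*(2 + 5))² = (6*7)² = 42² = 1764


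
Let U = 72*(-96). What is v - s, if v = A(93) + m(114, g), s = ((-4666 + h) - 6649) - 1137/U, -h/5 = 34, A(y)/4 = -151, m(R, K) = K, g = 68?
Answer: 25226117/2304 ≈ 10949.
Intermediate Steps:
A(y) = -604 (A(y) = 4*(-151) = -604)
h = -170 (h = -5*34 = -170)
U = -6912
s = -26461061/2304 (s = ((-4666 - 170) - 6649) - 1137/(-6912) = (-4836 - 6649) - 1137*(-1)/6912 = -11485 - 1*(-379/2304) = -11485 + 379/2304 = -26461061/2304 ≈ -11485.)
v = -536 (v = -604 + 68 = -536)
v - s = -536 - 1*(-26461061/2304) = -536 + 26461061/2304 = 25226117/2304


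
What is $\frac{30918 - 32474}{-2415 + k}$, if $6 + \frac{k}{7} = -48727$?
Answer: $\frac{778}{171773} \approx 0.0045292$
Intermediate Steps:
$k = -341131$ ($k = -42 + 7 \left(-48727\right) = -42 - 341089 = -341131$)
$\frac{30918 - 32474}{-2415 + k} = \frac{30918 - 32474}{-2415 - 341131} = - \frac{1556}{-343546} = \left(-1556\right) \left(- \frac{1}{343546}\right) = \frac{778}{171773}$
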